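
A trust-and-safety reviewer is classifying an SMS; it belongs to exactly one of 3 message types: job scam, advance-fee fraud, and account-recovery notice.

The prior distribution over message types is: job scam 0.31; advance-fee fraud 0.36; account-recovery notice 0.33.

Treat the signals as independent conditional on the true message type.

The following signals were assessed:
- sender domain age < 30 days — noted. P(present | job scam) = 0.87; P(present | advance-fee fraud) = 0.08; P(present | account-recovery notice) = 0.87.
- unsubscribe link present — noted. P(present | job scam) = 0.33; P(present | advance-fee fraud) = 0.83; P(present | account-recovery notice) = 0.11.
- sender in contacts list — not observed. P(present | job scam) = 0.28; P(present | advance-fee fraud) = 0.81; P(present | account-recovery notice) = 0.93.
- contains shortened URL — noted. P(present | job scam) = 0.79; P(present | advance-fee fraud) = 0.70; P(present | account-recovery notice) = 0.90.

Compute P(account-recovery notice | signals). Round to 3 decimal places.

0.036

For each hypothesis, the unnormalized posterior weight is prior × product of the signal likelihoods (using 1 − P(present | H) for each absent signal):
  job scam: 0.31 × 0.87 × 0.33 × (1 − 0.28) × 0.79 = 0.050624
  advance-fee fraud: 0.36 × 0.08 × 0.83 × (1 − 0.81) × 0.70 = 0.0031792
  account-recovery notice: 0.33 × 0.87 × 0.11 × (1 − 0.93) × 0.90 = 0.0019896
Marginal likelihood of the evidence = 0.055793.
P(account-recovery notice | evidence) = 0.0019896 / 0.055793 ≈ 0.036.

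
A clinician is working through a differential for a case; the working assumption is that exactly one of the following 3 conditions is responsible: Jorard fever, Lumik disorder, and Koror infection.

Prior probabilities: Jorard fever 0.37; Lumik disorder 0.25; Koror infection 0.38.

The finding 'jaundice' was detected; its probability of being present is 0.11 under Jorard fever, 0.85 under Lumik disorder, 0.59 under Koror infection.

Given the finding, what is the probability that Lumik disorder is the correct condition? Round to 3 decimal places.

For each hypothesis, the unnormalized posterior weight is prior × likelihood:
  Jorard fever: 0.37 × 0.11 = 0.0407
  Lumik disorder: 0.25 × 0.85 = 0.2125
  Koror infection: 0.38 × 0.59 = 0.2242
Marginal likelihood of the evidence = 0.4774.
P(Lumik disorder | evidence) = 0.2125 / 0.4774 ≈ 0.445.

0.445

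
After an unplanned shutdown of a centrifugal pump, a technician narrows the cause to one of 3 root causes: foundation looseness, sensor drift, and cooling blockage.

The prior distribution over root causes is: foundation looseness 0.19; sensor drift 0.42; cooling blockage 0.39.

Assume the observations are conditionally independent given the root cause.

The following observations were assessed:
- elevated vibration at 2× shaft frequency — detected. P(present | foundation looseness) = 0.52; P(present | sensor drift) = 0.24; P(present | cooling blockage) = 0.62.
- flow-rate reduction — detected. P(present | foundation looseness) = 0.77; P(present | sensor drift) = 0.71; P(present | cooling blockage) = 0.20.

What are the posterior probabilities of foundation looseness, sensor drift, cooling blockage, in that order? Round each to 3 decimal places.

By Bayes' rule with conditional independence, the unnormalized weight for each hypothesis is prior × ∏ likelihoods:
  foundation looseness: 0.19 × 0.52 × 0.77 = 0.076076
  sensor drift: 0.42 × 0.24 × 0.71 = 0.071568
  cooling blockage: 0.39 × 0.62 × 0.20 = 0.04836
Marginal likelihood of the evidence = 0.196.
P(foundation looseness | evidence) = 0.076076 / 0.196 ≈ 0.388
P(sensor drift | evidence) = 0.071568 / 0.196 ≈ 0.365
P(cooling blockage | evidence) = 0.04836 / 0.196 ≈ 0.247

0.388, 0.365, 0.247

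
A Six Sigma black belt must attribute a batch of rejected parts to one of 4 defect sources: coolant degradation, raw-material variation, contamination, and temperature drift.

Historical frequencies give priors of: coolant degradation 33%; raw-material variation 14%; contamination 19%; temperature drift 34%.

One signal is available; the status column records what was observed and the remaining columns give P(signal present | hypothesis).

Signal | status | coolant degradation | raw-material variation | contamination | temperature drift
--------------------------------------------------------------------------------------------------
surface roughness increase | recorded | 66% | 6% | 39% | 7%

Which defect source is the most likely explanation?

By Bayes' rule, the unnormalized weight for each hypothesis is prior × likelihood:
  coolant degradation: 0.33 × 0.66 = 0.2178
  raw-material variation: 0.14 × 0.06 = 0.0084
  contamination: 0.19 × 0.39 = 0.0741
  temperature drift: 0.34 × 0.07 = 0.0238
Marginal likelihood of the evidence = 0.3241.
P(coolant degradation | evidence) ≈ 0.2178 / 0.3241 ≈ 0.672
P(raw-material variation | evidence) ≈ 0.0084 / 0.3241 ≈ 0.026
P(contamination | evidence) ≈ 0.0741 / 0.3241 ≈ 0.229
P(temperature drift | evidence) ≈ 0.0238 / 0.3241 ≈ 0.073
The largest is 0.672, so coolant degradation is most probable.

coolant degradation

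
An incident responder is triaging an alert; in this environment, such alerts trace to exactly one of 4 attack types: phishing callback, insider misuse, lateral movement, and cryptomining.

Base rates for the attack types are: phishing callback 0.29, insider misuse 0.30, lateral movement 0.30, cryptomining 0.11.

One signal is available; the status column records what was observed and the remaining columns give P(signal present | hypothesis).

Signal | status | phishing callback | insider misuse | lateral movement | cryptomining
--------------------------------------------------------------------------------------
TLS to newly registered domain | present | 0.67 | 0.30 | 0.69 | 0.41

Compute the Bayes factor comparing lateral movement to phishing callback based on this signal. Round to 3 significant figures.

1.03

Likelihood of this signal under each hypothesis:
  lateral movement: 0.69
  phishing callback: 0.67
Bayes factor = 0.69 / 0.67 ≈ 1.03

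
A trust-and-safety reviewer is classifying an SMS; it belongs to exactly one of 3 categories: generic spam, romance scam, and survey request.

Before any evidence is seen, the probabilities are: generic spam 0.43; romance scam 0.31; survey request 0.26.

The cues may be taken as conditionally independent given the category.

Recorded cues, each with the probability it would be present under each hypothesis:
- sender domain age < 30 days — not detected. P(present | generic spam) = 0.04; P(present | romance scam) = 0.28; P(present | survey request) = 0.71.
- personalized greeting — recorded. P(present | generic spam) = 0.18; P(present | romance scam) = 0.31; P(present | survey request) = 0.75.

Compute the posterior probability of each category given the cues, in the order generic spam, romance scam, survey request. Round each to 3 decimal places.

0.371, 0.346, 0.283

Multiply each prior by the joint likelihood of the cue pattern (using 1 − P(present | H) for each absent cue):
  generic spam: 0.43 × (1 − 0.04) × 0.18 = 0.074304
  romance scam: 0.31 × (1 − 0.28) × 0.31 = 0.069192
  survey request: 0.26 × (1 − 0.71) × 0.75 = 0.05655
Marginal likelihood of the evidence = 0.20005.
P(generic spam | evidence) = 0.074304 / 0.20005 ≈ 0.371
P(romance scam | evidence) = 0.069192 / 0.20005 ≈ 0.346
P(survey request | evidence) = 0.05655 / 0.20005 ≈ 0.283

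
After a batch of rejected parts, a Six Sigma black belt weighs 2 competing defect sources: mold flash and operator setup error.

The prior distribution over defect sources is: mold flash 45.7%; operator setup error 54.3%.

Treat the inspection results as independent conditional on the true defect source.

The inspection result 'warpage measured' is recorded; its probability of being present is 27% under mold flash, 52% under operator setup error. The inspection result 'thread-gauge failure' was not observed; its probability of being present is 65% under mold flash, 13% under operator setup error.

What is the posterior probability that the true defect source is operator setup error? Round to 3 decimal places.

0.850

For each hypothesis, the unnormalized posterior weight is prior × product of the inspection result likelihoods (using 1 − P(present | H) for each absent inspection result):
  mold flash: 0.457 × 0.27 × (1 − 0.65) = 0.043187
  operator setup error: 0.543 × 0.52 × (1 − 0.13) = 0.24565
Marginal likelihood of the evidence = 0.28884.
P(operator setup error | evidence) = 0.24565 / 0.28884 ≈ 0.850.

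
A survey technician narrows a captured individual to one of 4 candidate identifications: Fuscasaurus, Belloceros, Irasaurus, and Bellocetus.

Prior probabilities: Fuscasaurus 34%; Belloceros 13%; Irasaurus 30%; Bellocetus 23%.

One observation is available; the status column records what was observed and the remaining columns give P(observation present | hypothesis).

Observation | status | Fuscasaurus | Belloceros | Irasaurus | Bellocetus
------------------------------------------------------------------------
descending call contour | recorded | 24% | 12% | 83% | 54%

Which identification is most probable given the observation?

Irasaurus

By Bayes' rule, the unnormalized weight for each hypothesis is prior × likelihood:
  Fuscasaurus: 0.34 × 0.24 = 0.0816
  Belloceros: 0.13 × 0.12 = 0.0156
  Irasaurus: 0.30 × 0.83 = 0.249
  Bellocetus: 0.23 × 0.54 = 0.1242
The unnormalized weights sum to 0.4704.
P(Fuscasaurus | evidence) ≈ 0.0816 / 0.4704 ≈ 0.173
P(Belloceros | evidence) ≈ 0.0156 / 0.4704 ≈ 0.033
P(Irasaurus | evidence) ≈ 0.249 / 0.4704 ≈ 0.529
P(Bellocetus | evidence) ≈ 0.1242 / 0.4704 ≈ 0.264
The largest is 0.529, so Irasaurus is most probable.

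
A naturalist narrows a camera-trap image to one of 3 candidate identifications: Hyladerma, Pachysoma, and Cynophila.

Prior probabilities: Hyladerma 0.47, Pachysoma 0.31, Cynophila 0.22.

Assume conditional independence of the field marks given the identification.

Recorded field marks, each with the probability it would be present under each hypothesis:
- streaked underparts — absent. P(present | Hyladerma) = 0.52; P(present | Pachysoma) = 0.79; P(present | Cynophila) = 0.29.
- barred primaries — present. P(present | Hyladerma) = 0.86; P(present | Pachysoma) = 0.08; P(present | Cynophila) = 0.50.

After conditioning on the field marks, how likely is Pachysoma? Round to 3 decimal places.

For each hypothesis, the unnormalized posterior weight is prior × product of the field mark likelihoods (using 1 − P(present | H) for each absent field mark):
  Hyladerma: 0.47 × (1 − 0.52) × 0.86 = 0.19402
  Pachysoma: 0.31 × (1 − 0.79) × 0.08 = 0.005208
  Cynophila: 0.22 × (1 − 0.29) × 0.50 = 0.0781
Marginal likelihood of the evidence = 0.27732.
P(Pachysoma | evidence) = 0.005208 / 0.27732 ≈ 0.019.

0.019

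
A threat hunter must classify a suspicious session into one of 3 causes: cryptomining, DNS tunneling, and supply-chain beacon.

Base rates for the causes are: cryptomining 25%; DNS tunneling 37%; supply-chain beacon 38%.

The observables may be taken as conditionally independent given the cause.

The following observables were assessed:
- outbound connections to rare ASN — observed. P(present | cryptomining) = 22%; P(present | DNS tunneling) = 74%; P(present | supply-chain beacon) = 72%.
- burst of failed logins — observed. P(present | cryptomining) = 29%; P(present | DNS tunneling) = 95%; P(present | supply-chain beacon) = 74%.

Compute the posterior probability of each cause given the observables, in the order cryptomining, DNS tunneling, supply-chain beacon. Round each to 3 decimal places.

By Bayes' rule with conditional independence, the unnormalized weight for each hypothesis is prior × ∏ likelihoods:
  cryptomining: 0.25 × 0.22 × 0.29 = 0.01595
  DNS tunneling: 0.37 × 0.74 × 0.95 = 0.26011
  supply-chain beacon: 0.38 × 0.72 × 0.74 = 0.20246
Normalizing constant Z = 0.01595 + 0.26011 + 0.20246 = 0.47852.
P(cryptomining | evidence) = 0.01595 / 0.47852 ≈ 0.033
P(DNS tunneling | evidence) = 0.26011 / 0.47852 ≈ 0.544
P(supply-chain beacon | evidence) = 0.20246 / 0.47852 ≈ 0.423

0.033, 0.544, 0.423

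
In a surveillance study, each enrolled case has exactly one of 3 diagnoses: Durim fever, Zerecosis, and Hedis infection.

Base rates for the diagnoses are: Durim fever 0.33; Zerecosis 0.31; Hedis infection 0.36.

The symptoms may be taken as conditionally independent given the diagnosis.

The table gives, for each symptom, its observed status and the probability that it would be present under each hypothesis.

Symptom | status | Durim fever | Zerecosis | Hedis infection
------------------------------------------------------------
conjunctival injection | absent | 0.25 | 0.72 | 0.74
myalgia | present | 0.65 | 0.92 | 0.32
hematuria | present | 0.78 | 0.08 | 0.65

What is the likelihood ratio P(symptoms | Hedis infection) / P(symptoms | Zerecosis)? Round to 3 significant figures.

Take the product of per-symptom likelihoods under each hypothesis (using 1 − P(present | H) for each absent symptom), then divide.
  Hedis infection: (1 − 0.74) × 0.32 × 0.65 = 0.05408
  Zerecosis: (1 − 0.72) × 0.92 × 0.08 = 0.020608
Bayes factor = 0.05408 / 0.020608 ≈ 2.62

2.62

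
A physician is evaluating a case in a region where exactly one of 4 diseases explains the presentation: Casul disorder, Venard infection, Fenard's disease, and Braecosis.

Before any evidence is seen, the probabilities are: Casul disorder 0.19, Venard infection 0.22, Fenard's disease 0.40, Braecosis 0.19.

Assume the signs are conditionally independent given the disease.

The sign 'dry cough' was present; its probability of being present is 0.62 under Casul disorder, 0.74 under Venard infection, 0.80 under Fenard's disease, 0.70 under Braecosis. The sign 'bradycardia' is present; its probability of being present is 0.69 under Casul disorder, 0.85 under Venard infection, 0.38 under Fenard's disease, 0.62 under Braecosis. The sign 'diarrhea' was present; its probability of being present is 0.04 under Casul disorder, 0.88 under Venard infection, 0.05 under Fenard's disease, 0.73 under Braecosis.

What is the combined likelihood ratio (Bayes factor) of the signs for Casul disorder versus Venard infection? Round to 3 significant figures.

0.0309

The Bayes factor is the ratio of the joint likelihoods of the sign pattern under the two hypotheses.
  Casul disorder: 0.62 × 0.69 × 0.04 = 0.017112
  Venard infection: 0.74 × 0.85 × 0.88 = 0.55352
Bayes factor = 0.017112 / 0.55352 ≈ 0.0309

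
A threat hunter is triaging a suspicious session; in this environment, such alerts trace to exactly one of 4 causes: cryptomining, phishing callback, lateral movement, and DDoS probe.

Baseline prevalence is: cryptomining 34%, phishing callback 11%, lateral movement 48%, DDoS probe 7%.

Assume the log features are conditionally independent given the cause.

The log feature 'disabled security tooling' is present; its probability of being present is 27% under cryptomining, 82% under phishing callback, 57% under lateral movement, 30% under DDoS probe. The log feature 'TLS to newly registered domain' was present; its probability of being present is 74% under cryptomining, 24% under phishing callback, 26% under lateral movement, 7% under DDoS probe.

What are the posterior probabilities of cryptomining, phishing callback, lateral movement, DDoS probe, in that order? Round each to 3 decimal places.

Multiply each prior by the joint likelihood of the log feature pattern:
  cryptomining: 0.34 × 0.27 × 0.74 = 0.067932
  phishing callback: 0.11 × 0.82 × 0.24 = 0.021648
  lateral movement: 0.48 × 0.57 × 0.26 = 0.071136
  DDoS probe: 0.07 × 0.30 × 0.07 = 0.00147
Marginal likelihood of the evidence = 0.16219.
P(cryptomining | evidence) = 0.067932 / 0.16219 ≈ 0.419
P(phishing callback | evidence) = 0.021648 / 0.16219 ≈ 0.133
P(lateral movement | evidence) = 0.071136 / 0.16219 ≈ 0.439
P(DDoS probe | evidence) = 0.00147 / 0.16219 ≈ 0.009

0.419, 0.133, 0.439, 0.009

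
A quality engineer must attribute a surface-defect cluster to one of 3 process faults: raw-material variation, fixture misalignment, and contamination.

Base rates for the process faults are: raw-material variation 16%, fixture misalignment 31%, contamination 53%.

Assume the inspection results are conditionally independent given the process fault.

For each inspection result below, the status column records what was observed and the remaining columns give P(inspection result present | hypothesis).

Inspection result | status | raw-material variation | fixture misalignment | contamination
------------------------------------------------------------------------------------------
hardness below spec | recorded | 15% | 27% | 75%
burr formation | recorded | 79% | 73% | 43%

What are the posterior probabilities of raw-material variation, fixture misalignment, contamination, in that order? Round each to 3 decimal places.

For each hypothesis, the unnormalized posterior weight is prior × product of the inspection result likelihoods:
  raw-material variation: 0.16 × 0.15 × 0.79 = 0.01896
  fixture misalignment: 0.31 × 0.27 × 0.73 = 0.061101
  contamination: 0.53 × 0.75 × 0.43 = 0.17092
The unnormalized weights sum to 0.25099.
P(raw-material variation | evidence) = 0.01896 / 0.25099 ≈ 0.076
P(fixture misalignment | evidence) = 0.061101 / 0.25099 ≈ 0.243
P(contamination | evidence) = 0.17092 / 0.25099 ≈ 0.681

0.076, 0.243, 0.681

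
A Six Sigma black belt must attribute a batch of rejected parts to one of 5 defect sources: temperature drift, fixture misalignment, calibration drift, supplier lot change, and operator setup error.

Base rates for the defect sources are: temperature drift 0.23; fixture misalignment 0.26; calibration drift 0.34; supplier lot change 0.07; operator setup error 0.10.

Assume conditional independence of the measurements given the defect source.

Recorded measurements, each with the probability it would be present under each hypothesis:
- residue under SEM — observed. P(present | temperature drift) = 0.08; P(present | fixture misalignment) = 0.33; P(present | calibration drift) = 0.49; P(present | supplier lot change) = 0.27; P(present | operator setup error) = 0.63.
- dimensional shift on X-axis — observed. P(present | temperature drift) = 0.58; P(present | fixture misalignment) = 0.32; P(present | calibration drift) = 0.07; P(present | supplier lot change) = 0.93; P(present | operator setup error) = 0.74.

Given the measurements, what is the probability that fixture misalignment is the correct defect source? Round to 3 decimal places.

0.241

By Bayes' rule with conditional independence, the unnormalized weight for each hypothesis is prior × ∏ likelihoods:
  temperature drift: 0.23 × 0.08 × 0.58 = 0.010672
  fixture misalignment: 0.26 × 0.33 × 0.32 = 0.027456
  calibration drift: 0.34 × 0.49 × 0.07 = 0.011662
  supplier lot change: 0.07 × 0.27 × 0.93 = 0.017577
  operator setup error: 0.10 × 0.63 × 0.74 = 0.04662
Marginal likelihood of the evidence = 0.11399.
P(fixture misalignment | evidence) = 0.027456 / 0.11399 ≈ 0.241.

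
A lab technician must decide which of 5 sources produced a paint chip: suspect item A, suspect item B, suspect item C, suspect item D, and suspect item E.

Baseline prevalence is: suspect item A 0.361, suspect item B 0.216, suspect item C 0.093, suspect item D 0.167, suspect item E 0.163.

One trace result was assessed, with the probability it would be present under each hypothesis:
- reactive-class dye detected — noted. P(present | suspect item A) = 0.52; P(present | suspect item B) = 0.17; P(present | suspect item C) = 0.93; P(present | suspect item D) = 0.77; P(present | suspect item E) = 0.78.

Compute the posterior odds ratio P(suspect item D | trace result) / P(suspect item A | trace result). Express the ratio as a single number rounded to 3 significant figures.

0.685

Unnormalized posterior weight (prior times the trace result likelihood) for each of the two hypotheses:
  suspect item D: 0.167 × 0.77 = 0.12859
  suspect item A: 0.361 × 0.52 = 0.18772
Posterior odds = 0.12859 / 0.18772 ≈ 0.685.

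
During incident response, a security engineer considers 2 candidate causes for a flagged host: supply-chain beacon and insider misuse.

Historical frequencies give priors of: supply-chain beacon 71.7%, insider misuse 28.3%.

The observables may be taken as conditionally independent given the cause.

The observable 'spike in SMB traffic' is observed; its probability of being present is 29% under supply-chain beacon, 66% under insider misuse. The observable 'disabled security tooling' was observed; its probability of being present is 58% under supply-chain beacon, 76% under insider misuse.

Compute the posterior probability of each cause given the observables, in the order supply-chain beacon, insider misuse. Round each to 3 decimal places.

0.459, 0.541

By Bayes' rule with conditional independence, the unnormalized weight for each hypothesis is prior × ∏ likelihoods:
  supply-chain beacon: 0.717 × 0.29 × 0.58 = 0.1206
  insider misuse: 0.283 × 0.66 × 0.76 = 0.14195
Normalizing constant Z = 0.1206 + 0.14195 = 0.26255.
P(supply-chain beacon | evidence) = 0.1206 / 0.26255 ≈ 0.459
P(insider misuse | evidence) = 0.14195 / 0.26255 ≈ 0.541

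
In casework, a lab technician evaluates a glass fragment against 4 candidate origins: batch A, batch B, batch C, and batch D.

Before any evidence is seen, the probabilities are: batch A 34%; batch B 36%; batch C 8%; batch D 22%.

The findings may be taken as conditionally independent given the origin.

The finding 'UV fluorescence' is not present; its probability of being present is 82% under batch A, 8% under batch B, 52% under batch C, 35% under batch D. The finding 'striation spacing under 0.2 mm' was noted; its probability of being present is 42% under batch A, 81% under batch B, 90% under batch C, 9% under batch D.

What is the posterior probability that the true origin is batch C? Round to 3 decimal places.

0.101

By Bayes' rule with conditional independence, the unnormalized weight for each hypothesis is prior × ∏ likelihoods (using 1 − P(present | H) for each absent finding):
  batch A: 0.34 × (1 − 0.82) × 0.42 = 0.025704
  batch B: 0.36 × (1 − 0.08) × 0.81 = 0.26827
  batch C: 0.08 × (1 − 0.52) × 0.90 = 0.03456
  batch D: 0.22 × (1 − 0.35) × 0.09 = 0.01287
Marginal likelihood of the evidence = 0.34141.
P(batch C | evidence) = 0.03456 / 0.34141 ≈ 0.101.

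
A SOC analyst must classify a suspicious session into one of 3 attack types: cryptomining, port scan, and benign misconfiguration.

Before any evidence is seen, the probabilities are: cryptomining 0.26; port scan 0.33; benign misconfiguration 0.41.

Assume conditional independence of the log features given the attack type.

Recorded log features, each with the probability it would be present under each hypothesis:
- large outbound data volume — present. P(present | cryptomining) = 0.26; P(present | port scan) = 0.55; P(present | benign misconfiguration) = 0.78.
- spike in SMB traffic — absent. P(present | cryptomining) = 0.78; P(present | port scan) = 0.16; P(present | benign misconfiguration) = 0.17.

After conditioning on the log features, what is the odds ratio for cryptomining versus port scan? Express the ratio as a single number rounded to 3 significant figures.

0.0975

Unnormalized posterior weight (prior times the log feature likelihoods) for each of the two hypotheses (using 1 − P(present | H) for each absent log feature):
  cryptomining: 0.26 × 0.26 × (1 − 0.78) = 0.014872
  port scan: 0.33 × 0.55 × (1 − 0.16) = 0.15246
Posterior odds = 0.014872 / 0.15246 ≈ 0.0975.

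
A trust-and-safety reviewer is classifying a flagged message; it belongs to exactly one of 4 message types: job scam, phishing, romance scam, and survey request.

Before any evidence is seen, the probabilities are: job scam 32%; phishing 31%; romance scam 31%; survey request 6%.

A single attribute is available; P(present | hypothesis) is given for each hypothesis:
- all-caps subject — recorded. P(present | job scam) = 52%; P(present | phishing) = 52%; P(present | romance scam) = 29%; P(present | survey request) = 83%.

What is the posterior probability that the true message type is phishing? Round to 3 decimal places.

0.345

By Bayes' rule, the unnormalized weight for each hypothesis is prior × likelihood:
  job scam: 0.32 × 0.52 = 0.1664
  phishing: 0.31 × 0.52 = 0.1612
  romance scam: 0.31 × 0.29 = 0.0899
  survey request: 0.06 × 0.83 = 0.0498
Normalizing constant Z = 0.1664 + 0.1612 + 0.0899 + 0.0498 = 0.4673.
P(phishing | evidence) = 0.1612 / 0.4673 ≈ 0.345.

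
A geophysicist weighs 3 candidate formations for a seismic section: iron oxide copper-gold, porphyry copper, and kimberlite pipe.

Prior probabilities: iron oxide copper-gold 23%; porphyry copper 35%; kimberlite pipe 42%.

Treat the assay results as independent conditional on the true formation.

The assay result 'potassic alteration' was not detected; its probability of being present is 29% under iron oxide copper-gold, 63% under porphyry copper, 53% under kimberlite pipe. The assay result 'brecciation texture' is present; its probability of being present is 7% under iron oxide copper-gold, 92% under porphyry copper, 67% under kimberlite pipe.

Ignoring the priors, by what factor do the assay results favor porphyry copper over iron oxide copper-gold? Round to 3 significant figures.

Joint likelihood of the assay result pattern under each hypothesis (using 1 − P(present | H) for each absent assay result):
  porphyry copper: (1 − 0.63) × 0.92 = 0.3404
  iron oxide copper-gold: (1 − 0.29) × 0.07 = 0.0497
Bayes factor = 0.3404 / 0.0497 ≈ 6.85

6.85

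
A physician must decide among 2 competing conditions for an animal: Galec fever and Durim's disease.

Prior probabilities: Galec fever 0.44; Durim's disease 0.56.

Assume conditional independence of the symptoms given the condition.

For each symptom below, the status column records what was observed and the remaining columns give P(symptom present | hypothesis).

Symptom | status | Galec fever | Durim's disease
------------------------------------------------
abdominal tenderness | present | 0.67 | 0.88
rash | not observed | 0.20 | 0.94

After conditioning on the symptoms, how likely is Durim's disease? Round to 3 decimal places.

0.111

For each hypothesis, the unnormalized posterior weight is prior × product of the symptom likelihoods (using 1 − P(present | H) for each absent symptom):
  Galec fever: 0.44 × 0.67 × (1 − 0.20) = 0.23584
  Durim's disease: 0.56 × 0.88 × (1 − 0.94) = 0.029568
Marginal likelihood of the evidence = 0.26541.
P(Durim's disease | evidence) = 0.029568 / 0.26541 ≈ 0.111.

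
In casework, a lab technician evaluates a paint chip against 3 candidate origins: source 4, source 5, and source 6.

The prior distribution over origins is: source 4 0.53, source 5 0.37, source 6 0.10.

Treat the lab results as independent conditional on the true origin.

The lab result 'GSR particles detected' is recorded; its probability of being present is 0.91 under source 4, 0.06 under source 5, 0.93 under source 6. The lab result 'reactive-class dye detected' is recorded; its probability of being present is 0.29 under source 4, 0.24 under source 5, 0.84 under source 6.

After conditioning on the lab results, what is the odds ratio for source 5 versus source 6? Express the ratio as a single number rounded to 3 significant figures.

0.0682

Unnormalized posterior weight (prior times the lab result likelihoods) for each of the two hypotheses:
  source 5: 0.37 × 0.06 × 0.24 = 0.005328
  source 6: 0.10 × 0.93 × 0.84 = 0.07812
Odds(source 5 : source 6) = 0.005328 / 0.07812 ≈ 0.0682.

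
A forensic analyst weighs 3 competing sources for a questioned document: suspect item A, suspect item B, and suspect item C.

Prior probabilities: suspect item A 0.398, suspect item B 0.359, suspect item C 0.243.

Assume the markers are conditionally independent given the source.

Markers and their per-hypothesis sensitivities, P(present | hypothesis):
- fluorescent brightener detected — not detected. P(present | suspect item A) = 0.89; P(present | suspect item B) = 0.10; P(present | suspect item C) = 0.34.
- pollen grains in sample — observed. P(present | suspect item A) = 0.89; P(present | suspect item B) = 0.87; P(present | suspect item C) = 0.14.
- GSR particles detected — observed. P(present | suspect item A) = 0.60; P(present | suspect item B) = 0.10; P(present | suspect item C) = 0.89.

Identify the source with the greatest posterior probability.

suspect item B

For each hypothesis, the unnormalized posterior weight is prior × product of the marker likelihoods (using 1 − P(present | H) for each absent marker):
  suspect item A: 0.398 × (1 − 0.89) × 0.89 × 0.60 = 0.023379
  suspect item B: 0.359 × (1 − 0.10) × 0.87 × 0.10 = 0.02811
  suspect item C: 0.243 × (1 − 0.34) × 0.14 × 0.89 = 0.019983
Normalizing constant Z = 0.023379 + 0.02811 + 0.019983 = 0.071472.
P(suspect item A | evidence) ≈ 0.023379 / 0.071472 ≈ 0.327
P(suspect item B | evidence) ≈ 0.02811 / 0.071472 ≈ 0.393
P(suspect item C | evidence) ≈ 0.019983 / 0.071472 ≈ 0.280
The largest is 0.393, so suspect item B is most probable.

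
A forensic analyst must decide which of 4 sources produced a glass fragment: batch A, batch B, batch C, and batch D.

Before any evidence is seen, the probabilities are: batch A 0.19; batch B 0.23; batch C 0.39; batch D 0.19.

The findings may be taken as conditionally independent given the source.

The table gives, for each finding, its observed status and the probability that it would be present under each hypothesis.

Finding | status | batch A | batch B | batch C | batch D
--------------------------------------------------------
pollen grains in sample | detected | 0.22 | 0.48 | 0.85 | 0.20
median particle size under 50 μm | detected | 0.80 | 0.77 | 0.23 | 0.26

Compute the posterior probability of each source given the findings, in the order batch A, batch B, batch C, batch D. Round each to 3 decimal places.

0.163, 0.416, 0.373, 0.048

For each hypothesis, the unnormalized posterior weight is prior × product of the finding likelihoods:
  batch A: 0.19 × 0.22 × 0.80 = 0.03344
  batch B: 0.23 × 0.48 × 0.77 = 0.085008
  batch C: 0.39 × 0.85 × 0.23 = 0.076245
  batch D: 0.19 × 0.20 × 0.26 = 0.00988
The unnormalized weights sum to 0.20457.
P(batch A | evidence) = 0.03344 / 0.20457 ≈ 0.163
P(batch B | evidence) = 0.085008 / 0.20457 ≈ 0.416
P(batch C | evidence) = 0.076245 / 0.20457 ≈ 0.373
P(batch D | evidence) = 0.00988 / 0.20457 ≈ 0.048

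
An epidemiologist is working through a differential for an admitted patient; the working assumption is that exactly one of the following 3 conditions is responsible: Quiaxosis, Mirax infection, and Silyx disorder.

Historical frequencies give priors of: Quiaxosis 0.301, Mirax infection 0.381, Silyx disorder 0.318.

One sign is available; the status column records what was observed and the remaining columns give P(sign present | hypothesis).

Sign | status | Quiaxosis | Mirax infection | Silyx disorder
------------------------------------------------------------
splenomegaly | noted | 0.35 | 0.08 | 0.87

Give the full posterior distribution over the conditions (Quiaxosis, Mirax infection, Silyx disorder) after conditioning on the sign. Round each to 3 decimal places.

0.255, 0.074, 0.671

Multiply each prior by the likelihood of the sign:
  Quiaxosis: 0.301 × 0.35 = 0.10535
  Mirax infection: 0.381 × 0.08 = 0.03048
  Silyx disorder: 0.318 × 0.87 = 0.27666
Normalizing constant Z = 0.10535 + 0.03048 + 0.27666 = 0.41249.
P(Quiaxosis | evidence) = 0.10535 / 0.41249 ≈ 0.255
P(Mirax infection | evidence) = 0.03048 / 0.41249 ≈ 0.074
P(Silyx disorder | evidence) = 0.27666 / 0.41249 ≈ 0.671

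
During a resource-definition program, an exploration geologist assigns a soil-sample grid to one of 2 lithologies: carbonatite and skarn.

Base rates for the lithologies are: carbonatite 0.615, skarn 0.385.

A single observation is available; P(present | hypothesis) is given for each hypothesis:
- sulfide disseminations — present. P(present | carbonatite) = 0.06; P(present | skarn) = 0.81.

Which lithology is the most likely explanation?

skarn

For each hypothesis, the unnormalized posterior weight is prior × likelihood:
  carbonatite: 0.615 × 0.06 = 0.0369
  skarn: 0.385 × 0.81 = 0.31185
The unnormalized weights sum to 0.34875.
P(carbonatite | evidence) ≈ 0.0369 / 0.34875 ≈ 0.106
P(skarn | evidence) ≈ 0.31185 / 0.34875 ≈ 0.894
The largest is 0.894, so skarn is most probable.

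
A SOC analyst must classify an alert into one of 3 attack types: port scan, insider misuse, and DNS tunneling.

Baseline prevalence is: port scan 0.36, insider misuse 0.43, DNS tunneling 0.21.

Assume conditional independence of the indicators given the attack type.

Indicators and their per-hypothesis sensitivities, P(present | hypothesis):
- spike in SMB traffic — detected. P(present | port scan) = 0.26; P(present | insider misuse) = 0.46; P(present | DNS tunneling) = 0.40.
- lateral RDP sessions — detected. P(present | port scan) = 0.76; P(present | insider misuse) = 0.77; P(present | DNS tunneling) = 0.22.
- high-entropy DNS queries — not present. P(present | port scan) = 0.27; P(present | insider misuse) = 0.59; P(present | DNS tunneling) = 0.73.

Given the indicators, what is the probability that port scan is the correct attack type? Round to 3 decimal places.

0.435

For each hypothesis, the unnormalized posterior weight is prior × product of the indicator likelihoods (using 1 − P(present | H) for each absent indicator):
  port scan: 0.36 × 0.26 × 0.76 × (1 − 0.27) = 0.051929
  insider misuse: 0.43 × 0.46 × 0.77 × (1 − 0.59) = 0.062445
  DNS tunneling: 0.21 × 0.40 × 0.22 × (1 − 0.73) = 0.0049896
The unnormalized weights sum to 0.11936.
P(port scan | evidence) = 0.051929 / 0.11936 ≈ 0.435.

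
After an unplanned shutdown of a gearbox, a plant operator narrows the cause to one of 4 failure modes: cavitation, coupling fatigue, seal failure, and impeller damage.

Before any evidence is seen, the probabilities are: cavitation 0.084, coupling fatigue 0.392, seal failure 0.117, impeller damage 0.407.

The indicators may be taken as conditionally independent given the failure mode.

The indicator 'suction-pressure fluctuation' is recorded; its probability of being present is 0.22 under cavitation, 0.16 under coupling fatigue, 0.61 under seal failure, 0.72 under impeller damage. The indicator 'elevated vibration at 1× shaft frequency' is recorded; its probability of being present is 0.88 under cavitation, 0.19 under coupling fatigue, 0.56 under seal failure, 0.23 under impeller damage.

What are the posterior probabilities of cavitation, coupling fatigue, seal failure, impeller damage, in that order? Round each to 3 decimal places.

For each hypothesis, the unnormalized posterior weight is prior × product of the indicator likelihoods:
  cavitation: 0.084 × 0.22 × 0.88 = 0.016262
  coupling fatigue: 0.392 × 0.16 × 0.19 = 0.011917
  seal failure: 0.117 × 0.61 × 0.56 = 0.039967
  impeller damage: 0.407 × 0.72 × 0.23 = 0.067399
Normalizing constant Z = 0.016262 + 0.011917 + 0.039967 + 0.067399 = 0.13555.
P(cavitation | evidence) = 0.016262 / 0.13555 ≈ 0.120
P(coupling fatigue | evidence) = 0.011917 / 0.13555 ≈ 0.088
P(seal failure | evidence) = 0.039967 / 0.13555 ≈ 0.295
P(impeller damage | evidence) = 0.067399 / 0.13555 ≈ 0.497

0.120, 0.088, 0.295, 0.497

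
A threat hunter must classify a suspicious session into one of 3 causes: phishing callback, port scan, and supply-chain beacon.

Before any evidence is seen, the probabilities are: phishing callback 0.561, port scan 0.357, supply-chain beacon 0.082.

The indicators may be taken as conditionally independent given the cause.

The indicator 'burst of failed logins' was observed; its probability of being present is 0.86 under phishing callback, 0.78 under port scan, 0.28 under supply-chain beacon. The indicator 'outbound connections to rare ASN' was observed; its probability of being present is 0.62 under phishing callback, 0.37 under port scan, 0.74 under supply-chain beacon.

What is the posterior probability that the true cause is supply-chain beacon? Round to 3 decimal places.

For each hypothesis, the unnormalized posterior weight is prior × product of the indicator likelihoods:
  phishing callback: 0.561 × 0.86 × 0.62 = 0.29913
  port scan: 0.357 × 0.78 × 0.37 = 0.10303
  supply-chain beacon: 0.082 × 0.28 × 0.74 = 0.01699
Marginal likelihood of the evidence = 0.41915.
P(supply-chain beacon | evidence) = 0.01699 / 0.41915 ≈ 0.041.

0.041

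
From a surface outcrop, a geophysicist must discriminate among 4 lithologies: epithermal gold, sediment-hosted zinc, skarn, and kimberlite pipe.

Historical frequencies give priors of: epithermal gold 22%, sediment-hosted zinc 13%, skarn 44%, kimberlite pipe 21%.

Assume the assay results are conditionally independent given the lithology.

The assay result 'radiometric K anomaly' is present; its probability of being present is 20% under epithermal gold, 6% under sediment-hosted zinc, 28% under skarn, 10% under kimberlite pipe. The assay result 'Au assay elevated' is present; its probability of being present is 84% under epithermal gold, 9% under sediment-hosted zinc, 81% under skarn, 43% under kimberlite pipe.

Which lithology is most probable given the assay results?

Multiply each prior by the joint likelihood of the assay result pattern:
  epithermal gold: 0.22 × 0.20 × 0.84 = 0.03696
  sediment-hosted zinc: 0.13 × 0.06 × 0.09 = 0.000702
  skarn: 0.44 × 0.28 × 0.81 = 0.099792
  kimberlite pipe: 0.21 × 0.10 × 0.43 = 0.00903
The unnormalized weights sum to 0.14648.
P(epithermal gold | evidence) ≈ 0.03696 / 0.14648 ≈ 0.252
P(sediment-hosted zinc | evidence) ≈ 0.000702 / 0.14648 ≈ 0.005
P(skarn | evidence) ≈ 0.099792 / 0.14648 ≈ 0.681
P(kimberlite pipe | evidence) ≈ 0.00903 / 0.14648 ≈ 0.062
The largest is 0.681, so skarn is most probable.

skarn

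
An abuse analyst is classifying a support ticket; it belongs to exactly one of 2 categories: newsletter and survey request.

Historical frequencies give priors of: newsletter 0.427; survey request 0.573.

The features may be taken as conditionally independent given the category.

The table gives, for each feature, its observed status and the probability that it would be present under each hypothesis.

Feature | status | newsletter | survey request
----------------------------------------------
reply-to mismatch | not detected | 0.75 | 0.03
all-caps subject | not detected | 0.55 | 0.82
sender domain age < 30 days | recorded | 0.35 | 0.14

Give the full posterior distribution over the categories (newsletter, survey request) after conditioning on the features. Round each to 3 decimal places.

By Bayes' rule with conditional independence, the unnormalized weight for each hypothesis is prior × ∏ likelihoods (using 1 − P(present | H) for each absent feature):
  newsletter: 0.427 × (1 − 0.75) × (1 − 0.55) × 0.35 = 0.016813
  survey request: 0.573 × (1 − 0.03) × (1 − 0.82) × 0.14 = 0.014006
The unnormalized weights sum to 0.03082.
P(newsletter | evidence) = 0.016813 / 0.03082 ≈ 0.546
P(survey request | evidence) = 0.014006 / 0.03082 ≈ 0.454

0.546, 0.454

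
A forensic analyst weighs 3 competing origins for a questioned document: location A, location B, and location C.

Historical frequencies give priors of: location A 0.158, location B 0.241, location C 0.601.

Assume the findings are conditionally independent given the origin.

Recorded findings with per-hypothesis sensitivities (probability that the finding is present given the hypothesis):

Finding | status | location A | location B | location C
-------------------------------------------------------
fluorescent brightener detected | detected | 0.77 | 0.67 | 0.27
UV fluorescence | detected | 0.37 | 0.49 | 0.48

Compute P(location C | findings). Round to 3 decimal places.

0.386

By Bayes' rule with conditional independence, the unnormalized weight for each hypothesis is prior × ∏ likelihoods:
  location A: 0.158 × 0.77 × 0.37 = 0.045014
  location B: 0.241 × 0.67 × 0.49 = 0.07912
  location C: 0.601 × 0.27 × 0.48 = 0.07789
Marginal likelihood of the evidence = 0.20202.
P(location C | evidence) = 0.07789 / 0.20202 ≈ 0.386.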